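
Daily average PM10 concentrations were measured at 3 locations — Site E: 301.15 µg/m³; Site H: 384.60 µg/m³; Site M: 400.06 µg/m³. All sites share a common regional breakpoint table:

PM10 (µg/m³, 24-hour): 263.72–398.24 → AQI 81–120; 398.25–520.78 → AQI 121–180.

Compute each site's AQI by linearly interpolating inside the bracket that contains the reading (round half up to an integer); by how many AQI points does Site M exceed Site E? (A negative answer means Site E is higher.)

Site E: 301.15 lies in 263.72–398.24, so I_lo=81, I_hi=120, C_lo=263.72, C_hi=398.24.
(120−81)/(398.24−263.72) × (301.15−263.72) + 81 = 39/134.52 × 37.43 + 81 ≈ 91.85 → 92.
Site H: 384.60 ∈ [263.72, 398.24] ↔ index [81, 120].
81 + (384.60−263.72)·(120−81)/(398.24−263.72) = 81 + 120.88·39/134.52 ≈ 116.05, so AQI = 116.
Site M 400.06: bracket 398.25–520.78 → index 121–180; slope 59/122.53, offset 1.81.
AQI = 121 + 59/122.53·1.81 ≈ 121.87 ⇒ 122.
AQIs: Site E=92, Site H=116, Site M=122. Site M (122) − Site E (92) = 30.

30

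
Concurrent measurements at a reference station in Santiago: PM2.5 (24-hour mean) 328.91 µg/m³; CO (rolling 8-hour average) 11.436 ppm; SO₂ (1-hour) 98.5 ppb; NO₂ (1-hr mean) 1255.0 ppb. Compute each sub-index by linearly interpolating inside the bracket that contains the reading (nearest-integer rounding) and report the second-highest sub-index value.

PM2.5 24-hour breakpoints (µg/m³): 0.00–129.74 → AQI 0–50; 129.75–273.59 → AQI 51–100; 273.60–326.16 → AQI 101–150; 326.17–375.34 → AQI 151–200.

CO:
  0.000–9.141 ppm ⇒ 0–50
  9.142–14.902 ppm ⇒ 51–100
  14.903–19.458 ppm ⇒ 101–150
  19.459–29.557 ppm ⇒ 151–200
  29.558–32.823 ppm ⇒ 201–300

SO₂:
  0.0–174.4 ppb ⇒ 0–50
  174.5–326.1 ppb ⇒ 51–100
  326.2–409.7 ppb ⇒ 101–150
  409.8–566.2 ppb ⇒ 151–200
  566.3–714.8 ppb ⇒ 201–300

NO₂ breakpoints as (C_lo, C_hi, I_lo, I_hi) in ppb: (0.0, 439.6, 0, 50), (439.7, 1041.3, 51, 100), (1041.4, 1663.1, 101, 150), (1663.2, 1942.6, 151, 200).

118

PM2.5 328.91: bracket 326.17–375.34 → index 151–200; slope 49/49.17, offset 2.74.
AQI = 151 + 49/49.17·2.74 ≈ 153.73 ⇒ 154.
CO: 11.436 ∈ [9.142, 14.902] ↔ index [51, 100].
51 + (11.436−9.142)·(100−51)/(14.902−9.142) = 51 + 2.294·49/5.760 ≈ 70.51, so AQI = 71.
SO₂ 98.5: bracket 0.0–174.4 → index 0–50; slope 50/174.4, offset 98.5.
AQI = 0 + 50/174.4·98.5 ≈ 28.24 ⇒ 28.
NO₂: 1255.0 ∈ [1041.4, 1663.1] ↔ index [101, 150].
101 + (1255.0−1041.4)·(150−101)/(1663.1−1041.4) = 101 + 213.6·49/621.7 ≈ 117.84, so AQI = 118.
Sub-indices: PM2.5→154, CO→71, SO₂→28, NO₂→118. Ranked high→low: 154, 118, 71, 28. Second-highest sub-index = 118.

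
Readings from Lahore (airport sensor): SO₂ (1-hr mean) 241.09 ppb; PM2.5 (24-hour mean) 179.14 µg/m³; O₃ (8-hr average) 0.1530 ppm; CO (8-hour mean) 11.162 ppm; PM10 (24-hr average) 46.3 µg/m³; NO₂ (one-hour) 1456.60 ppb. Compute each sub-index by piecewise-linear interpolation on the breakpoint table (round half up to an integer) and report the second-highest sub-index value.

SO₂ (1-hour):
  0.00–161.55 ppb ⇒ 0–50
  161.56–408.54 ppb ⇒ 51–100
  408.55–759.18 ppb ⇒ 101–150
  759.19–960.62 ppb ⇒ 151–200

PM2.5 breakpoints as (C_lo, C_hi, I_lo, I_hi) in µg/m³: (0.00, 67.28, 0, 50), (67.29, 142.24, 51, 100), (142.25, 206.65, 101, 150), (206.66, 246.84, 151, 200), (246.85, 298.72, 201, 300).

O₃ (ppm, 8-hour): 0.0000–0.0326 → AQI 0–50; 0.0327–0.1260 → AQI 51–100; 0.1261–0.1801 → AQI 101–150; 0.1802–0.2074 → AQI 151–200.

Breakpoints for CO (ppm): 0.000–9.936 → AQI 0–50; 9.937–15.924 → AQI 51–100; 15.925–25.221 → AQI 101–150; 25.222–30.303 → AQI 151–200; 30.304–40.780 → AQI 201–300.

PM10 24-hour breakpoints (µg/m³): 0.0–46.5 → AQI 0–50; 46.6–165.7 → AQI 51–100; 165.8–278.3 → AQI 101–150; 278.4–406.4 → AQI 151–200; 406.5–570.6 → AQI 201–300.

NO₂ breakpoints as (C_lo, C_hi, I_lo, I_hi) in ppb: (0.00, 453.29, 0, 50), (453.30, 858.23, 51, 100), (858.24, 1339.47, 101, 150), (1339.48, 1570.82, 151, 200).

SO₂: 241.09 ∈ [161.56, 408.54] ↔ index [51, 100].
51 + (241.09−161.56)·(100−51)/(408.54−161.56) = 51 + 79.53·49/246.98 ≈ 66.78, so AQI = 67.
PM2.5 179.14: bracket 142.25–206.65 → index 101–150; slope 49/64.40, offset 36.89.
AQI = 101 + 49/64.40·36.89 ≈ 129.07 ⇒ 129.
O₃ 0.1530: bracket 0.1261–0.1801 → index 101–150; slope 49/0.0540, offset 0.0269.
AQI = 101 + 49/0.0540·0.0269 ≈ 125.41 ⇒ 125.
CO: row 9.937–15.924 (AQI 51–100). (100−51)·(11.162−9.937)/(15.924−9.937) + 51 = 49·1.225/5.987 + 51 ≈ 61.03 → 61.
PM10: row 0.0–46.5 (AQI 0–50). (50−0)·(46.3−0.0)/(46.5−0.0) + 0 = 50·46.3/46.5 + 0 ≈ 49.78 → 50.
NO₂ 1456.60: bracket 1339.48–1570.82 → index 151–200; slope 49/231.34, offset 117.12.
AQI = 151 + 49/231.34·117.12 ≈ 175.81 ⇒ 176.
Sub-indices: SO₂→67, PM2.5→129, O₃→125, CO→61, PM10→50, NO₂→176. Ranked high→low: 176, 129, 125, 67, 61, 50. Second-highest sub-index = 129.

129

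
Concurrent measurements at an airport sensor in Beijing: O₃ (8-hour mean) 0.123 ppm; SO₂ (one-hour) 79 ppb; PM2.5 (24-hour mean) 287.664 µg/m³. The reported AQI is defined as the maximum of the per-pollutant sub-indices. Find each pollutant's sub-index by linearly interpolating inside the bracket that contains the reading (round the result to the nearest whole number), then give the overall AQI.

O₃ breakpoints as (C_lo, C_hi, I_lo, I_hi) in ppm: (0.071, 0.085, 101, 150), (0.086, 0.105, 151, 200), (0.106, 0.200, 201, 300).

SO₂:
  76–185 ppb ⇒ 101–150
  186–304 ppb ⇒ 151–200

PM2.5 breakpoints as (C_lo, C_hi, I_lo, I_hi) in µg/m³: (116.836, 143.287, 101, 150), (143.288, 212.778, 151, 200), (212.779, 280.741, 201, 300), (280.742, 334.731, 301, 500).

327

O₃ 0.123: bracket 0.106–0.200 → index 201–300; slope 99/0.094, offset 0.017.
AQI = 201 + 99/0.094·0.017 ≈ 218.90 ⇒ 219.
SO₂ 79: bracket 76–185 → index 101–150; slope 49/109, offset 3.
AQI = 101 + 49/109·3 ≈ 102.35 ⇒ 102.
PM2.5: row 280.742–334.731 (AQI 301–500). (500−301)·(287.664−280.742)/(334.731−280.742) + 301 = 199·6.922/53.989 + 301 ≈ 326.51 → 327.
Sub-indices: O₃→219, SO₂→102, PM2.5→327. Overall AQI = max = 327; dominant pollutant is PM2.5.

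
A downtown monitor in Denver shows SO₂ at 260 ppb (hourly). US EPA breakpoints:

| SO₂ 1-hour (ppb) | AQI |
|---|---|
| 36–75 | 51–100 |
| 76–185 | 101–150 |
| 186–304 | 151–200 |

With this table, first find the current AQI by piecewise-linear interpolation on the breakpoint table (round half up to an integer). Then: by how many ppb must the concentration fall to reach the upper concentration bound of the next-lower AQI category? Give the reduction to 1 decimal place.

SO₂ 260: bracket 186–304 → index 151–200; slope 49/118, offset 74.
AQI = 151 + 49/118·74 ≈ 181.73 ⇒ 182.
Current AQI 182 is in the Unhealthy range (151–200). The next-lower category tops out at AQI 150, whose upper concentration bound is 185 ppb.
Reduction needed = 260 − 185 = 75.0 ppb.

75.0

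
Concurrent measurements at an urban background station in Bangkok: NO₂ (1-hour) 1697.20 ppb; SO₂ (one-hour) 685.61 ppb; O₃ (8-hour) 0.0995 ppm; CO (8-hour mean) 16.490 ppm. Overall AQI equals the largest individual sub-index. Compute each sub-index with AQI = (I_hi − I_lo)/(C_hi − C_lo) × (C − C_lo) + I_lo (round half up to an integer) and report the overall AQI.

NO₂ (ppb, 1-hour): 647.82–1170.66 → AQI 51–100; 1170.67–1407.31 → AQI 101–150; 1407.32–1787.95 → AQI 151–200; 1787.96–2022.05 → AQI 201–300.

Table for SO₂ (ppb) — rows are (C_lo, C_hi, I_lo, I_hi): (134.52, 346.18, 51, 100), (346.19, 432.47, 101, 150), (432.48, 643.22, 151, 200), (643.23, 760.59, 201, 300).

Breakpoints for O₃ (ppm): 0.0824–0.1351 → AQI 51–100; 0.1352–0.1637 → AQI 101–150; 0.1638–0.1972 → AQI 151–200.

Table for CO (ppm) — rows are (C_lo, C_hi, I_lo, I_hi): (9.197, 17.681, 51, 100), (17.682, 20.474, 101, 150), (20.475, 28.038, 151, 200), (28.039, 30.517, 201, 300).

237

NO₂: 1697.20 lies in 1407.32–1787.95, so I_lo=151, I_hi=200, C_lo=1407.32, C_hi=1787.95.
(200−151)/(1787.95−1407.32) × (1697.20−1407.32) + 151 = 49/380.63 × 289.88 + 151 ≈ 188.32 → 188.
SO₂: 685.61 lies in 643.23–760.59, so I_lo=201, I_hi=300, C_lo=643.23, C_hi=760.59.
(300−201)/(760.59−643.23) × (685.61−643.23) + 201 = 99/117.36 × 42.38 + 201 ≈ 236.75 → 237.
O₃: 0.0995 ∈ [0.0824, 0.1351] ↔ index [51, 100].
51 + (0.0995−0.0824)·(100−51)/(0.1351−0.0824) = 51 + 0.0171·49/0.0527 ≈ 66.90, so AQI = 67.
CO: 16.490 lies in 9.197–17.681, so I_lo=51, I_hi=100, C_lo=9.197, C_hi=17.681.
(100−51)/(17.681−9.197) × (16.490−9.197) + 51 = 49/8.484 × 7.293 + 51 ≈ 93.12 → 93.
Sub-indices: NO₂→188, SO₂→237, O₃→67, CO→93. Overall AQI = max = 237; dominant pollutant is SO₂.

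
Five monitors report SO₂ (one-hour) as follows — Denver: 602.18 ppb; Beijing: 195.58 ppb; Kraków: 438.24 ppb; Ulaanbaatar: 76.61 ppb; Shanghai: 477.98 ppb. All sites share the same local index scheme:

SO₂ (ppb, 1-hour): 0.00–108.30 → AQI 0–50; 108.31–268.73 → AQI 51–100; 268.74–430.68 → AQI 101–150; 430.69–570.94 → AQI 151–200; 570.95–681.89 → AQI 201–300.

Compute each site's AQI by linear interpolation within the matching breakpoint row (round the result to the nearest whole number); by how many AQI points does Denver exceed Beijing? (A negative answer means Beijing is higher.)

Denver: 602.18 lies in 570.95–681.89, so I_lo=201, I_hi=300, C_lo=570.95, C_hi=681.89.
(300−201)/(681.89−570.95) × (602.18−570.95) + 201 = 99/110.94 × 31.23 + 201 ≈ 228.87 → 229.
Beijing: 195.58 lies in 108.31–268.73, so I_lo=51, I_hi=100, C_lo=108.31, C_hi=268.73.
(100−51)/(268.73−108.31) × (195.58−108.31) + 51 = 49/160.42 × 87.27 + 51 ≈ 77.66 → 78.
Kraków: 438.24 lies in 430.69–570.94, so I_lo=151, I_hi=200, C_lo=430.69, C_hi=570.94.
(200−151)/(570.94−430.69) × (438.24−430.69) + 151 = 49/140.25 × 7.55 + 151 ≈ 153.64 → 154.
Ulaanbaatar 76.61: bracket 0.00–108.30 → index 0–50; slope 50/108.30, offset 76.61.
AQI = 0 + 50/108.30·76.61 ≈ 35.37 ⇒ 35.
Shanghai: 477.98 lies in 430.69–570.94, so I_lo=151, I_hi=200, C_lo=430.69, C_hi=570.94.
(200−151)/(570.94−430.69) × (477.98−430.69) + 151 = 49/140.25 × 47.29 + 151 ≈ 167.52 → 168.
AQIs: Denver=229, Beijing=78, Kraków=154, Ulaanbaatar=35, Shanghai=168. Denver (229) − Beijing (78) = 151.

151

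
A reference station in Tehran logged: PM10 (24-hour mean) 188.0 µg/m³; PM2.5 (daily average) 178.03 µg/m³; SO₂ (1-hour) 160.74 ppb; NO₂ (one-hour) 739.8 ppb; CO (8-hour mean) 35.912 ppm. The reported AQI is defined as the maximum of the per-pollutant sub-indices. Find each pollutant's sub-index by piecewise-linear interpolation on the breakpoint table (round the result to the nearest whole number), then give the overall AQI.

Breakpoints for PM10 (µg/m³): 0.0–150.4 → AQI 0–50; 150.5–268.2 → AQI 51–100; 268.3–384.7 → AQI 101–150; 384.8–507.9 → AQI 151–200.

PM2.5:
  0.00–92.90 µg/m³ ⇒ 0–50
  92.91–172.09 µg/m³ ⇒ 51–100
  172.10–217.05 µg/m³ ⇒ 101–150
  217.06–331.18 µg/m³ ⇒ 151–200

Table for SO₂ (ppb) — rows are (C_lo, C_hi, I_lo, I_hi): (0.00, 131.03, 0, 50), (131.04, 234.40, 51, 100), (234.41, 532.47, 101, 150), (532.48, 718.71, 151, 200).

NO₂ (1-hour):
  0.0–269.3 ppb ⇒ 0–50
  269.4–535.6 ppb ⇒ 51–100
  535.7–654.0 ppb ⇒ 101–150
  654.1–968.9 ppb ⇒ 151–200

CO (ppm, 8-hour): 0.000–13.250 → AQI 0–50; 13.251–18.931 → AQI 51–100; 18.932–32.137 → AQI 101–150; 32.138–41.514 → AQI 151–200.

171

PM10: 188.0 ∈ [150.5, 268.2] ↔ index [51, 100].
51 + (188.0−150.5)·(100−51)/(268.2−150.5) = 51 + 37.5·49/117.7 ≈ 66.61, so AQI = 67.
PM2.5: 178.03 lies in 172.10–217.05, so I_lo=101, I_hi=150, C_lo=172.10, C_hi=217.05.
(150−101)/(217.05−172.10) × (178.03−172.10) + 101 = 49/44.95 × 5.93 + 101 ≈ 107.46 → 107.
SO₂: 160.74 lies in 131.04–234.40, so I_lo=51, I_hi=100, C_lo=131.04, C_hi=234.40.
(100−51)/(234.40−131.04) × (160.74−131.04) + 51 = 49/103.36 × 29.70 + 51 ≈ 65.08 → 65.
NO₂: 739.8 lies in 654.1–968.9, so I_lo=151, I_hi=200, C_lo=654.1, C_hi=968.9.
(200−151)/(968.9−654.1) × (739.8−654.1) + 151 = 49/314.8 × 85.7 + 151 ≈ 164.34 → 164.
CO: 35.912 ∈ [32.138, 41.514] ↔ index [151, 200].
151 + (35.912−32.138)·(200−151)/(41.514−32.138) = 151 + 3.774·49/9.376 ≈ 170.72, so AQI = 171.
Sub-indices: PM10→67, PM2.5→107, SO₂→65, NO₂→164, CO→171. Overall AQI = max = 171; dominant pollutant is CO.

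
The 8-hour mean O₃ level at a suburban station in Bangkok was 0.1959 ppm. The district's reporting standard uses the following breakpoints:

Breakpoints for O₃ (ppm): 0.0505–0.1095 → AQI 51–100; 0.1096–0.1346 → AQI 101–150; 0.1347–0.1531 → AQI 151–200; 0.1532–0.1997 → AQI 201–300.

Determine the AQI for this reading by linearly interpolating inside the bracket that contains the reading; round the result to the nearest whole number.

O₃: 0.1959 ∈ [0.1532, 0.1997] ↔ index [201, 300].
201 + (0.1959−0.1532)·(300−201)/(0.1997−0.1532) = 201 + 0.0427·99/0.0465 ≈ 291.91, so AQI = 292.

292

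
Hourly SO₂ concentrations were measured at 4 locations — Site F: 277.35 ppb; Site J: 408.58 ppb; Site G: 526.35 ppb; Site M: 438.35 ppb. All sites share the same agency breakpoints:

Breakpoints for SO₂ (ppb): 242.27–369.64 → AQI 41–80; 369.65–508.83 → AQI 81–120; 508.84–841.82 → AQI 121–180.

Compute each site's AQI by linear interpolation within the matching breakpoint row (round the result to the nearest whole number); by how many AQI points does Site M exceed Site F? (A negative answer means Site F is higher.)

48

Site F: row 242.27–369.64 (AQI 41–80). (80−41)·(277.35−242.27)/(369.64−242.27) + 41 = 39·35.08/127.37 + 41 ≈ 51.74 → 52.
Site J: 408.58 lies in 369.65–508.83, so I_lo=81, I_hi=120, C_lo=369.65, C_hi=508.83.
(120−81)/(508.83−369.65) × (408.58−369.65) + 81 = 39/139.18 × 38.93 + 81 ≈ 91.91 → 92.
Site G: 526.35 lies in 508.84–841.82, so I_lo=121, I_hi=180, C_lo=508.84, C_hi=841.82.
(180−121)/(841.82−508.84) × (526.35−508.84) + 121 = 59/332.98 × 17.51 + 121 ≈ 124.10 → 124.
Site M: 438.35 ∈ [369.65, 508.83] ↔ index [81, 120].
81 + (438.35−369.65)·(120−81)/(508.83−369.65) = 81 + 68.70·39/139.18 ≈ 100.25, so AQI = 100.
AQIs: Site F=52, Site J=92, Site G=124, Site M=100. Site M (100) − Site F (52) = 48.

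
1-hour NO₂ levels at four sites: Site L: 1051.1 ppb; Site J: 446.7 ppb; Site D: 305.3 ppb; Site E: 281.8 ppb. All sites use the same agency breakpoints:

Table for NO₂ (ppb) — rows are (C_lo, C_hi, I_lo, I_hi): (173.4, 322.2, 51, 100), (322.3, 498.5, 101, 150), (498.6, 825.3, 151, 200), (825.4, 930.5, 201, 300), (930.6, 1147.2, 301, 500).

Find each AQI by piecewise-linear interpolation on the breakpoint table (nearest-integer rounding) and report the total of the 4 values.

729

Site L: row 930.6–1147.2 (AQI 301–500). (500−301)·(1051.1−930.6)/(1147.2−930.6) + 301 = 199·120.5/216.6 + 301 ≈ 411.71 → 412.
Site J: 446.7 ∈ [322.3, 498.5] ↔ index [101, 150].
101 + (446.7−322.3)·(150−101)/(498.5−322.3) = 101 + 124.4·49/176.2 ≈ 135.59, so AQI = 136.
Site D: 305.3 lies in 173.4–322.2, so I_lo=51, I_hi=100, C_lo=173.4, C_hi=322.2.
(100−51)/(322.2−173.4) × (305.3−173.4) + 51 = 49/148.8 × 131.9 + 51 ≈ 94.43 → 94.
Site E 281.8: bracket 173.4–322.2 → index 51–100; slope 49/148.8, offset 108.4.
AQI = 51 + 49/148.8·108.4 ≈ 86.70 ⇒ 87.
AQIs: Site L=412, Site J=136, Site D=94, Site E=87. Sum = 412 + 136 + 94 + 87 = 729.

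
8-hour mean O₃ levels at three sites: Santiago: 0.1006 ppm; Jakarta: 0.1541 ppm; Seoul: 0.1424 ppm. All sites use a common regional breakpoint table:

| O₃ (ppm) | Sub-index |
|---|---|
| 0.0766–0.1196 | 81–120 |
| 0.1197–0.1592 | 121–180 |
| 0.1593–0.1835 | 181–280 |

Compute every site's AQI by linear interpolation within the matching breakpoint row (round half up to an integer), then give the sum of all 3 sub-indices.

430

Santiago 0.1006: bracket 0.0766–0.1196 → index 81–120; slope 39/0.0430, offset 0.0240.
AQI = 81 + 39/0.0430·0.0240 ≈ 102.77 ⇒ 103.
Jakarta: 0.1541 lies in 0.1197–0.1592, so I_lo=121, I_hi=180, C_lo=0.1197, C_hi=0.1592.
(180−121)/(0.1592−0.1197) × (0.1541−0.1197) + 121 = 59/0.0395 × 0.0344 + 121 ≈ 172.38 → 172.
Seoul: 0.1424 ∈ [0.1197, 0.1592] ↔ index [121, 180].
121 + (0.1424−0.1197)·(180−121)/(0.1592−0.1197) = 121 + 0.0227·59/0.0395 ≈ 154.91, so AQI = 155.
AQIs: Santiago=103, Jakarta=172, Seoul=155. Sum = 103 + 172 + 155 = 430.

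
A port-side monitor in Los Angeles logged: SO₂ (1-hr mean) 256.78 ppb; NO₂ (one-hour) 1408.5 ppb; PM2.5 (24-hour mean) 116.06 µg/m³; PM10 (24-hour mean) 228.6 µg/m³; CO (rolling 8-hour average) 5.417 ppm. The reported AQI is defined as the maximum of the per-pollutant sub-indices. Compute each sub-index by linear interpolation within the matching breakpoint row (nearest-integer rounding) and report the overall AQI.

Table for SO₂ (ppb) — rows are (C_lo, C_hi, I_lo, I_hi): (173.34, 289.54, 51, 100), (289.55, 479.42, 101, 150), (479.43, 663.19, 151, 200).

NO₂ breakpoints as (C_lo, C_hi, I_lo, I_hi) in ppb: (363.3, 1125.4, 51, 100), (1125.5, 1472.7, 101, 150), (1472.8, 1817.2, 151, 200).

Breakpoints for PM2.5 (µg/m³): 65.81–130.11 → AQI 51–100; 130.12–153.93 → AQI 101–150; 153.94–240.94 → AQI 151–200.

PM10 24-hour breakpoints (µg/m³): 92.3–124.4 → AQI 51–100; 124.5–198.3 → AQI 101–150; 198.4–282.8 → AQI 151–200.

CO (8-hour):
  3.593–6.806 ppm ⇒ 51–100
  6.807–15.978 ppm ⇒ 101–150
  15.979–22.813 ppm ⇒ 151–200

SO₂: 256.78 lies in 173.34–289.54, so I_lo=51, I_hi=100, C_lo=173.34, C_hi=289.54.
(100−51)/(289.54−173.34) × (256.78−173.34) + 51 = 49/116.20 × 83.44 + 51 ≈ 86.19 → 86.
NO₂: 1408.5 lies in 1125.5–1472.7, so I_lo=101, I_hi=150, C_lo=1125.5, C_hi=1472.7.
(150−101)/(1472.7−1125.5) × (1408.5−1125.5) + 101 = 49/347.2 × 283.0 + 101 ≈ 140.94 → 141.
PM2.5: 116.06 ∈ [65.81, 130.11] ↔ index [51, 100].
51 + (116.06−65.81)·(100−51)/(130.11−65.81) = 51 + 50.25·49/64.30 ≈ 89.29, so AQI = 89.
PM10 228.6: bracket 198.4–282.8 → index 151–200; slope 49/84.4, offset 30.2.
AQI = 151 + 49/84.4·30.2 ≈ 168.53 ⇒ 169.
CO: 5.417 lies in 3.593–6.806, so I_lo=51, I_hi=100, C_lo=3.593, C_hi=6.806.
(100−51)/(6.806−3.593) × (5.417−3.593) + 51 = 49/3.213 × 1.824 + 51 ≈ 78.82 → 79.
Sub-indices: SO₂→86, NO₂→141, PM2.5→89, PM10→169, CO→79. Overall AQI = max = 169; dominant pollutant is PM10.

169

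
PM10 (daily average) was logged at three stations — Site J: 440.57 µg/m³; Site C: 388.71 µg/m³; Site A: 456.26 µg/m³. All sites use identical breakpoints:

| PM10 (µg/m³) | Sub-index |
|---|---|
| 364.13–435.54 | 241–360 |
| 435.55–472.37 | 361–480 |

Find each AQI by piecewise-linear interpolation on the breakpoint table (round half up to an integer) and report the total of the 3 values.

1087

Site J: 440.57 lies in 435.55–472.37, so I_lo=361, I_hi=480, C_lo=435.55, C_hi=472.37.
(480−361)/(472.37−435.55) × (440.57−435.55) + 361 = 119/36.82 × 5.02 + 361 ≈ 377.22 → 377.
Site C: 388.71 ∈ [364.13, 435.54] ↔ index [241, 360].
241 + (388.71−364.13)·(360−241)/(435.54−364.13) = 241 + 24.58·119/71.41 ≈ 281.96, so AQI = 282.
Site A: 456.26 lies in 435.55–472.37, so I_lo=361, I_hi=480, C_lo=435.55, C_hi=472.37.
(480−361)/(472.37−435.55) × (456.26−435.55) + 361 = 119/36.82 × 20.71 + 361 ≈ 427.93 → 428.
AQIs: Site J=377, Site C=282, Site A=428. Sum = 377 + 282 + 428 = 1087.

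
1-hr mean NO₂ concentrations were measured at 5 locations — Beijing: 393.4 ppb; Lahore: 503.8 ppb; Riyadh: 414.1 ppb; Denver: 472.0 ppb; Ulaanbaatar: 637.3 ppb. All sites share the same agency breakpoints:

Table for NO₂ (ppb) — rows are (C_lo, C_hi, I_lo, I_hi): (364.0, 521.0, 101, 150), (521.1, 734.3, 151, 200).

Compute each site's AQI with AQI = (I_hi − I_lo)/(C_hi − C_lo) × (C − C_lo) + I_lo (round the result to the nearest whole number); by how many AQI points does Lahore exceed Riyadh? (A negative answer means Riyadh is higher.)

28

Beijing: row 364.0–521.0 (AQI 101–150). (150−101)·(393.4−364.0)/(521.0−364.0) + 101 = 49·29.4/157.0 + 101 ≈ 110.18 → 110.
Lahore: row 364.0–521.0 (AQI 101–150). (150−101)·(503.8−364.0)/(521.0−364.0) + 101 = 49·139.8/157.0 + 101 ≈ 144.63 → 145.
Riyadh 414.1: bracket 364.0–521.0 → index 101–150; slope 49/157.0, offset 50.1.
AQI = 101 + 49/157.0·50.1 ≈ 116.64 ⇒ 117.
Denver: row 364.0–521.0 (AQI 101–150). (150−101)·(472.0−364.0)/(521.0−364.0) + 101 = 49·108.0/157.0 + 101 ≈ 134.71 → 135.
Ulaanbaatar: 637.3 lies in 521.1–734.3, so I_lo=151, I_hi=200, C_lo=521.1, C_hi=734.3.
(200−151)/(734.3−521.1) × (637.3−521.1) + 151 = 49/213.2 × 116.2 + 151 ≈ 177.71 → 178.
AQIs: Beijing=110, Lahore=145, Riyadh=117, Denver=135, Ulaanbaatar=178. Lahore (145) − Riyadh (117) = 28.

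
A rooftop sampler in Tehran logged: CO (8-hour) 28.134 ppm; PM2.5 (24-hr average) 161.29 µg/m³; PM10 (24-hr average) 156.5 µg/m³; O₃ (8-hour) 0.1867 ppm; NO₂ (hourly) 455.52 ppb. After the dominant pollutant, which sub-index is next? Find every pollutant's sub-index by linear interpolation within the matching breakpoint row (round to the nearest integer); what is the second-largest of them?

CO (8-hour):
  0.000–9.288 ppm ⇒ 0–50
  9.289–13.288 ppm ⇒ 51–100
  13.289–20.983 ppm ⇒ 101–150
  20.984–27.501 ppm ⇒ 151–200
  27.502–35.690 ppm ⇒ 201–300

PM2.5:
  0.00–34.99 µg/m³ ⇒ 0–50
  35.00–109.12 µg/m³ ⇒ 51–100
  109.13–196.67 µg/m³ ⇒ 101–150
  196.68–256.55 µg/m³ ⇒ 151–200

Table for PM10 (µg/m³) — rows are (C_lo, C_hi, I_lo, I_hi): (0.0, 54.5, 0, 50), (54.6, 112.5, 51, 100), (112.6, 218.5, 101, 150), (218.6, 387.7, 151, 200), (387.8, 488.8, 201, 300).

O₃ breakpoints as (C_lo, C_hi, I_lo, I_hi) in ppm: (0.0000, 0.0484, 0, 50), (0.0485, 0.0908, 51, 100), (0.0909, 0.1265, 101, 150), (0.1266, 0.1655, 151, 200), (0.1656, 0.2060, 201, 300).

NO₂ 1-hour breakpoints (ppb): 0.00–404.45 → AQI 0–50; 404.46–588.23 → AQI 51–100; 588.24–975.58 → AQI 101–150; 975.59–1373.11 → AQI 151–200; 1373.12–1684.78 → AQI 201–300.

209

CO: 28.134 ∈ [27.502, 35.690] ↔ index [201, 300].
201 + (28.134−27.502)·(300−201)/(35.690−27.502) = 201 + 0.632·99/8.188 ≈ 208.64, so AQI = 209.
PM2.5 161.29: bracket 109.13–196.67 → index 101–150; slope 49/87.54, offset 52.16.
AQI = 101 + 49/87.54·52.16 ≈ 130.20 ⇒ 130.
PM10: 156.5 lies in 112.6–218.5, so I_lo=101, I_hi=150, C_lo=112.6, C_hi=218.5.
(150−101)/(218.5−112.6) × (156.5−112.6) + 101 = 49/105.9 × 43.9 + 101 ≈ 121.31 → 121.
O₃: 0.1867 ∈ [0.1656, 0.2060] ↔ index [201, 300].
201 + (0.1867−0.1656)·(300−201)/(0.2060−0.1656) = 201 + 0.0211·99/0.0404 ≈ 252.71, so AQI = 253.
NO₂: row 404.46–588.23 (AQI 51–100). (100−51)·(455.52−404.46)/(588.23−404.46) + 51 = 49·51.06/183.77 + 51 ≈ 64.61 → 65.
Sub-indices: CO→209, PM2.5→130, PM10→121, O₃→253, NO₂→65. Ranked high→low: 253, 209, 130, 121, 65. Second-highest sub-index = 209.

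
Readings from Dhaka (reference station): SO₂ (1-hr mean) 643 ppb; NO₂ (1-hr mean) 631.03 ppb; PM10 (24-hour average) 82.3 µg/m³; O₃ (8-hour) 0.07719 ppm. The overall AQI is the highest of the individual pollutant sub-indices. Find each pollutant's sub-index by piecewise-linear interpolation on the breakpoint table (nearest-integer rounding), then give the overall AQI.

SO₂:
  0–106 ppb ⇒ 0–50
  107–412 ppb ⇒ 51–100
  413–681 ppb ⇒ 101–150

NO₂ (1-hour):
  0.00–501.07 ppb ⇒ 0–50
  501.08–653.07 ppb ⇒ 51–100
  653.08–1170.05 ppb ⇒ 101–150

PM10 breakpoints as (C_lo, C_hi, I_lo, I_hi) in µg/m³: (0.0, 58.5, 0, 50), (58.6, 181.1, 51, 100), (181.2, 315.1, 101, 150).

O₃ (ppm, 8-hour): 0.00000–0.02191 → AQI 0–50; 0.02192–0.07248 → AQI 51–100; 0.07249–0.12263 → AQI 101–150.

SO₂: 643 ∈ [413, 681] ↔ index [101, 150].
101 + (643−413)·(150−101)/(681−413) = 101 + 230·49/268 ≈ 143.05, so AQI = 143.
NO₂ 631.03: bracket 501.08–653.07 → index 51–100; slope 49/151.99, offset 129.95.
AQI = 51 + 49/151.99·129.95 ≈ 92.89 ⇒ 93.
PM10: 82.3 ∈ [58.6, 181.1] ↔ index [51, 100].
51 + (82.3−58.6)·(100−51)/(181.1−58.6) = 51 + 23.7·49/122.5 ≈ 60.48, so AQI = 60.
O₃: row 0.07249–0.12263 (AQI 101–150). (150−101)·(0.07719−0.07249)/(0.12263−0.07249) + 101 = 49·0.00470/0.05014 + 101 ≈ 105.59 → 106.
Sub-indices: SO₂→143, NO₂→93, PM10→60, O₃→106. Overall AQI = max = 143; dominant pollutant is SO₂.

143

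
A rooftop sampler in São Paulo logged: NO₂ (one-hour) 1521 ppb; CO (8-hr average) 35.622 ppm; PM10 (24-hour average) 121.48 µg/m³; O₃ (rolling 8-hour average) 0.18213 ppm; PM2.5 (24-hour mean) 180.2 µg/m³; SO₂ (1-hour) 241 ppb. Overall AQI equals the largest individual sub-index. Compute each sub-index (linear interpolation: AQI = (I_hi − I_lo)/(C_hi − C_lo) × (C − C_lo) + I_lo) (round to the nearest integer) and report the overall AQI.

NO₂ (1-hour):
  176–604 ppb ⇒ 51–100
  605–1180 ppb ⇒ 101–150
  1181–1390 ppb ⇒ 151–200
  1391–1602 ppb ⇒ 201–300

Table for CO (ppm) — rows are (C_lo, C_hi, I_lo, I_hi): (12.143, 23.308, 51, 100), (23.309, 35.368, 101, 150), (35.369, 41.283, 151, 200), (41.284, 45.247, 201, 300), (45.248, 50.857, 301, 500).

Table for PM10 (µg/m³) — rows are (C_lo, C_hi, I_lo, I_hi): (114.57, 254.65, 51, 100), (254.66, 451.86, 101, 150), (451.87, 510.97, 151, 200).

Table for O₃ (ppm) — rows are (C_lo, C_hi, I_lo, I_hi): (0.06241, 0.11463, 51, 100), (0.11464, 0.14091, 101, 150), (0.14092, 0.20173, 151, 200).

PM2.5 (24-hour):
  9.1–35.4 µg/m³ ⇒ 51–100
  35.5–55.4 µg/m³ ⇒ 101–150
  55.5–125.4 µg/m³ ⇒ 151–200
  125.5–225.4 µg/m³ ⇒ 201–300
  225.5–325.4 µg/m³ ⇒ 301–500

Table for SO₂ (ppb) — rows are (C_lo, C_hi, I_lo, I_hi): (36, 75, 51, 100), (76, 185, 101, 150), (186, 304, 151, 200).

262

NO₂: 1521 lies in 1391–1602, so I_lo=201, I_hi=300, C_lo=1391, C_hi=1602.
(300−201)/(1602−1391) × (1521−1391) + 201 = 99/211 × 130 + 201 ≈ 262.00 → 262.
CO: 35.622 lies in 35.369–41.283, so I_lo=151, I_hi=200, C_lo=35.369, C_hi=41.283.
(200−151)/(41.283−35.369) × (35.622−35.369) + 151 = 49/5.914 × 0.253 + 151 ≈ 153.10 → 153.
PM10: 121.48 lies in 114.57–254.65, so I_lo=51, I_hi=100, C_lo=114.57, C_hi=254.65.
(100−51)/(254.65−114.57) × (121.48−114.57) + 51 = 49/140.08 × 6.91 + 51 ≈ 53.42 → 53.
O₃: row 0.14092–0.20173 (AQI 151–200). (200−151)·(0.18213−0.14092)/(0.20173−0.14092) + 151 = 49·0.04121/0.06081 + 151 ≈ 184.21 → 184.
PM2.5: 180.2 ∈ [125.5, 225.4] ↔ index [201, 300].
201 + (180.2−125.5)·(300−201)/(225.4−125.5) = 201 + 54.7·99/99.9 ≈ 255.21, so AQI = 255.
SO₂: row 186–304 (AQI 151–200). (200−151)·(241−186)/(304−186) + 151 = 49·55/118 + 151 ≈ 173.84 → 174.
Sub-indices: NO₂→262, CO→153, PM10→53, O₃→184, PM2.5→255, SO₂→174. Overall AQI = max = 262; dominant pollutant is NO₂.
AQI 262: Very Unhealthy.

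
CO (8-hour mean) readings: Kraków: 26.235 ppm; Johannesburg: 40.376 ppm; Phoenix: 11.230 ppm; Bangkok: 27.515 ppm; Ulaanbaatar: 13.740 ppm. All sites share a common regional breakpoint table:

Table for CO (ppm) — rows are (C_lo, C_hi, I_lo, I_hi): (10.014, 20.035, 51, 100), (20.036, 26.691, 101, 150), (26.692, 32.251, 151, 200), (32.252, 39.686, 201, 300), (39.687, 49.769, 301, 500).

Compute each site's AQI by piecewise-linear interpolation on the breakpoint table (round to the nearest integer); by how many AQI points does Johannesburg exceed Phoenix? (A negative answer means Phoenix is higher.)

258

Kraków: 26.235 ∈ [20.036, 26.691] ↔ index [101, 150].
101 + (26.235−20.036)·(150−101)/(26.691−20.036) = 101 + 6.199·49/6.655 ≈ 146.64, so AQI = 147.
Johannesburg: row 39.687–49.769 (AQI 301–500). (500−301)·(40.376−39.687)/(49.769−39.687) + 301 = 199·0.689/10.082 + 301 ≈ 314.60 → 315.
Phoenix: 11.230 ∈ [10.014, 20.035] ↔ index [51, 100].
51 + (11.230−10.014)·(100−51)/(20.035−10.014) = 51 + 1.216·49/10.021 ≈ 56.95, so AQI = 57.
Bangkok 27.515: bracket 26.692–32.251 → index 151–200; slope 49/5.559, offset 0.823.
AQI = 151 + 49/5.559·0.823 ≈ 158.25 ⇒ 158.
Ulaanbaatar: 13.740 ∈ [10.014, 20.035] ↔ index [51, 100].
51 + (13.740−10.014)·(100−51)/(20.035−10.014) = 51 + 3.726·49/10.021 ≈ 69.22, so AQI = 69.
AQIs: Kraków=147, Johannesburg=315, Phoenix=57, Bangkok=158, Ulaanbaatar=69. Johannesburg (315) − Phoenix (57) = 258.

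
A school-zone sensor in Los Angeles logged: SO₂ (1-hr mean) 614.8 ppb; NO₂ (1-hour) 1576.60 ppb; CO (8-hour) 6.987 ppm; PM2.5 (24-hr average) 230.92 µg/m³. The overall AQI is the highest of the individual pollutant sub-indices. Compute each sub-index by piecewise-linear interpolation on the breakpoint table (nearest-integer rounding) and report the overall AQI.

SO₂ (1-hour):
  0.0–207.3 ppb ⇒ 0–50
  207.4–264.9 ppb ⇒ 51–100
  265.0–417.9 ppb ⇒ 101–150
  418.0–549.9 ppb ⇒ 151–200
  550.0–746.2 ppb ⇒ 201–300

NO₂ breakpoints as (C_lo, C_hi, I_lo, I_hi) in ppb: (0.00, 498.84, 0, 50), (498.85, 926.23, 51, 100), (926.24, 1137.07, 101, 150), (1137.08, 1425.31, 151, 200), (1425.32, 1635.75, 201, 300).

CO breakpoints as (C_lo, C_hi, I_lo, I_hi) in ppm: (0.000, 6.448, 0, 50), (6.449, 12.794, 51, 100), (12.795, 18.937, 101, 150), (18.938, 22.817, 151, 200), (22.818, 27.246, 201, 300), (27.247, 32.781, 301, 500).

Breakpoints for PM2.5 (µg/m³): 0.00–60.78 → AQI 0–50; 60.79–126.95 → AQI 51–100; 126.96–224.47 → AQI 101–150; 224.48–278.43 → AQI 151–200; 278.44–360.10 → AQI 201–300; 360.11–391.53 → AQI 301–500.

272

SO₂: row 550.0–746.2 (AQI 201–300). (300−201)·(614.8−550.0)/(746.2−550.0) + 201 = 99·64.8/196.2 + 201 ≈ 233.70 → 234.
NO₂: 1576.60 lies in 1425.32–1635.75, so I_lo=201, I_hi=300, C_lo=1425.32, C_hi=1635.75.
(300−201)/(1635.75−1425.32) × (1576.60−1425.32) + 201 = 99/210.43 × 151.28 + 201 ≈ 272.17 → 272.
CO: row 6.449–12.794 (AQI 51–100). (100−51)·(6.987−6.449)/(12.794−6.449) + 51 = 49·0.538/6.345 + 51 ≈ 55.15 → 55.
PM2.5: 230.92 ∈ [224.48, 278.43] ↔ index [151, 200].
151 + (230.92−224.48)·(200−151)/(278.43−224.48) = 151 + 6.44·49/53.95 ≈ 156.85, so AQI = 157.
Sub-indices: SO₂→234, NO₂→272, CO→55, PM2.5→157. Overall AQI = max = 272; dominant pollutant is NO₂.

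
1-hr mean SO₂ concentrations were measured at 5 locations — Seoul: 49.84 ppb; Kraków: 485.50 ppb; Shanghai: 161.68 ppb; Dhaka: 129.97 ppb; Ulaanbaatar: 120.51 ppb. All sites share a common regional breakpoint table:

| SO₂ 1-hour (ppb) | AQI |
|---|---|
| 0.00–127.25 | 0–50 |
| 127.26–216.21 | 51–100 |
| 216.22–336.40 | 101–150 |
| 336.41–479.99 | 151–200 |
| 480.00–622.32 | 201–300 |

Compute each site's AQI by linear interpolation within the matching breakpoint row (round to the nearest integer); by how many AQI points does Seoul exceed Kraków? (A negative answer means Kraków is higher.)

-185

Seoul: 49.84 ∈ [0.00, 127.25] ↔ index [0, 50].
0 + (49.84−0.00)·(50−0)/(127.25−0.00) = 0 + 49.84·50/127.25 ≈ 19.58, so AQI = 20.
Kraków: 485.50 ∈ [480.00, 622.32] ↔ index [201, 300].
201 + (485.50−480.00)·(300−201)/(622.32−480.00) = 201 + 5.50·99/142.32 ≈ 204.83, so AQI = 205.
Shanghai: 161.68 ∈ [127.26, 216.21] ↔ index [51, 100].
51 + (161.68−127.26)·(100−51)/(216.21−127.26) = 51 + 34.42·49/88.95 ≈ 69.96, so AQI = 70.
Dhaka: row 127.26–216.21 (AQI 51–100). (100−51)·(129.97−127.26)/(216.21−127.26) + 51 = 49·2.71/88.95 + 51 ≈ 52.49 → 52.
Ulaanbaatar: 120.51 ∈ [0.00, 127.25] ↔ index [0, 50].
0 + (120.51−0.00)·(50−0)/(127.25−0.00) = 0 + 120.51·50/127.25 ≈ 47.35, so AQI = 47.
AQIs: Seoul=20, Kraków=205, Shanghai=70, Dhaka=52, Ulaanbaatar=47. Seoul (20) − Kraków (205) = -185.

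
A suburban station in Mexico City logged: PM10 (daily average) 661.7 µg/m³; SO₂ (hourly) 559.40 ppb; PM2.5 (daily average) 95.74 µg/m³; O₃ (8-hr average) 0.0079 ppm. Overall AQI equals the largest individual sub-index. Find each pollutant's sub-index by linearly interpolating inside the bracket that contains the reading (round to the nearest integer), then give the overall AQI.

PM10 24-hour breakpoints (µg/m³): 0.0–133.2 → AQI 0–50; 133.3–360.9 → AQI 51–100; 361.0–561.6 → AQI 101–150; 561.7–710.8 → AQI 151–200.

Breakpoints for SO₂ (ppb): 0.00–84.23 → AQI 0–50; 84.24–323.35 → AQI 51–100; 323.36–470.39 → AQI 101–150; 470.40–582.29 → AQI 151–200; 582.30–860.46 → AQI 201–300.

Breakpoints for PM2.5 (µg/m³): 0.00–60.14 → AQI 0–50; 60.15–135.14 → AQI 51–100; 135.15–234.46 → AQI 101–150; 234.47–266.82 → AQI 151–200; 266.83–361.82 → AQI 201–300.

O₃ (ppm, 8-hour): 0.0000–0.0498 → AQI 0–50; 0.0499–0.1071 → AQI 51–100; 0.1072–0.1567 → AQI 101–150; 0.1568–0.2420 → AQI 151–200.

PM10: 661.7 lies in 561.7–710.8, so I_lo=151, I_hi=200, C_lo=561.7, C_hi=710.8.
(200−151)/(710.8−561.7) × (661.7−561.7) + 151 = 49/149.1 × 100.0 + 151 ≈ 183.86 → 184.
SO₂: row 470.40–582.29 (AQI 151–200). (200−151)·(559.40−470.40)/(582.29−470.40) + 151 = 49·89.00/111.89 + 151 ≈ 189.98 → 190.
PM2.5 95.74: bracket 60.15–135.14 → index 51–100; slope 49/74.99, offset 35.59.
AQI = 51 + 49/74.99·35.59 ≈ 74.26 ⇒ 74.
O₃: 0.0079 ∈ [0.0000, 0.0498] ↔ index [0, 50].
0 + (0.0079−0.0000)·(50−0)/(0.0498−0.0000) = 0 + 0.0079·50/0.0498 ≈ 7.93, so AQI = 8.
Sub-indices: PM10→184, SO₂→190, PM2.5→74, O₃→8. Overall AQI = max = 190; dominant pollutant is SO₂.

190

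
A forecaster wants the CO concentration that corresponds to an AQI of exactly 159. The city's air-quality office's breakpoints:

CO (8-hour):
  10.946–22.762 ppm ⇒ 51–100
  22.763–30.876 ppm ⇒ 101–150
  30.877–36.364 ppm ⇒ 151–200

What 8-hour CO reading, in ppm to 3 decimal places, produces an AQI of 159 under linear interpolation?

AQI 159 lies in the 151–200 band, which corresponds to 30.877–36.364 ppm.
C = 30.877 + (159−151)×(36.364−30.877)/(200−151) = 30.877 + 8×5.487/49 ≈ 31.77284 ppm → 31.773 ppm to 3 dp.

31.773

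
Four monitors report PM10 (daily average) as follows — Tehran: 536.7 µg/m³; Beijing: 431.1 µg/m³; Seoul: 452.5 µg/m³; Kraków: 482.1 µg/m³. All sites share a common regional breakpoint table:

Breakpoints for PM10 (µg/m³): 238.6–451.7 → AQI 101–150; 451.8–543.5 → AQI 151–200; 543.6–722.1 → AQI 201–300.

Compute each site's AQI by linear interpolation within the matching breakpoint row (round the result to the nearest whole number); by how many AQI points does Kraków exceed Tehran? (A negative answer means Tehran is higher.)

Tehran: 536.7 ∈ [451.8, 543.5] ↔ index [151, 200].
151 + (536.7−451.8)·(200−151)/(543.5−451.8) = 151 + 84.9·49/91.7 ≈ 196.37, so AQI = 196.
Beijing: row 238.6–451.7 (AQI 101–150). (150−101)·(431.1−238.6)/(451.7−238.6) + 101 = 49·192.5/213.1 + 101 ≈ 145.26 → 145.
Seoul: row 451.8–543.5 (AQI 151–200). (200−151)·(452.5−451.8)/(543.5−451.8) + 151 = 49·0.7/91.7 + 151 ≈ 151.37 → 151.
Kraków: row 451.8–543.5 (AQI 151–200). (200−151)·(482.1−451.8)/(543.5−451.8) + 151 = 49·30.3/91.7 + 151 ≈ 167.19 → 167.
AQIs: Tehran=196, Beijing=145, Seoul=151, Kraków=167. Kraków (167) − Tehran (196) = -29.

-29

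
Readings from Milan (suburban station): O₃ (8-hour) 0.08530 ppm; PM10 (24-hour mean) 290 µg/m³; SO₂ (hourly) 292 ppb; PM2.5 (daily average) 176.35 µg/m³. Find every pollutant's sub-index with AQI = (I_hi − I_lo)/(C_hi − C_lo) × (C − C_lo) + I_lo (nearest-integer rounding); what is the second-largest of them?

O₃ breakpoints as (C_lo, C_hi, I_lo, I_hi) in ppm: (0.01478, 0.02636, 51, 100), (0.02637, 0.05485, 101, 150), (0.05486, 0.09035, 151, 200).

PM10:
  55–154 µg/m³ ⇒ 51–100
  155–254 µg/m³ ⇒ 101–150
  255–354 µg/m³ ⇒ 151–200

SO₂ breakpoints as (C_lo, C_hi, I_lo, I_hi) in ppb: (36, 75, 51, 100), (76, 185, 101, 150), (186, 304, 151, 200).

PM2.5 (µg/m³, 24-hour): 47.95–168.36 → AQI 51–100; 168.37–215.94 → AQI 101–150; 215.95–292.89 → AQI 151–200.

193

O₃: 0.08530 lies in 0.05486–0.09035, so I_lo=151, I_hi=200, C_lo=0.05486, C_hi=0.09035.
(200−151)/(0.09035−0.05486) × (0.08530−0.05486) + 151 = 49/0.03549 × 0.03044 + 151 ≈ 193.03 → 193.
PM10: 290 lies in 255–354, so I_lo=151, I_hi=200, C_lo=255, C_hi=354.
(200−151)/(354−255) × (290−255) + 151 = 49/99 × 35 + 151 ≈ 168.32 → 168.
SO₂: 292 lies in 186–304, so I_lo=151, I_hi=200, C_lo=186, C_hi=304.
(200−151)/(304−186) × (292−186) + 151 = 49/118 × 106 + 151 ≈ 195.02 → 195.
PM2.5: 176.35 ∈ [168.37, 215.94] ↔ index [101, 150].
101 + (176.35−168.37)·(150−101)/(215.94−168.37) = 101 + 7.98·49/47.57 ≈ 109.22, so AQI = 109.
Sub-indices: O₃→193, PM10→168, SO₂→195, PM2.5→109. Ranked high→low: 195, 193, 168, 109. Second-highest sub-index = 193.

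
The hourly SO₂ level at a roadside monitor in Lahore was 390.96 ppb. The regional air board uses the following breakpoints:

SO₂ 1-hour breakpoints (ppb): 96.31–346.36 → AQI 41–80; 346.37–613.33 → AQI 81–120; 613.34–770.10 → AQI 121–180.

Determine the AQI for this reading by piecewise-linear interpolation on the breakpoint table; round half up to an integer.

88

SO₂: 390.96 lies in 346.37–613.33, so I_lo=81, I_hi=120, C_lo=346.37, C_hi=613.33.
(120−81)/(613.33−346.37) × (390.96−346.37) + 81 = 39/266.96 × 44.59 + 81 ≈ 87.51 → 88.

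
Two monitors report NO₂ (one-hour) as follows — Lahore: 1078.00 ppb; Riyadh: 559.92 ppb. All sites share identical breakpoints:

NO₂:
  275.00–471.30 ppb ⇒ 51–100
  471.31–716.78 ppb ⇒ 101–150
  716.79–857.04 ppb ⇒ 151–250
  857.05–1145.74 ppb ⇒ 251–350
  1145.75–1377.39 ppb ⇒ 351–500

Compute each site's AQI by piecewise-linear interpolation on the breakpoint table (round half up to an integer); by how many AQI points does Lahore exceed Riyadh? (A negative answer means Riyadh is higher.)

Lahore 1078.00: bracket 857.05–1145.74 → index 251–350; slope 99/288.69, offset 220.95.
AQI = 251 + 99/288.69·220.95 ≈ 326.77 ⇒ 327.
Riyadh: 559.92 lies in 471.31–716.78, so I_lo=101, I_hi=150, C_lo=471.31, C_hi=716.78.
(150−101)/(716.78−471.31) × (559.92−471.31) + 101 = 49/245.47 × 88.61 + 101 ≈ 118.69 → 119.
AQIs: Lahore=327, Riyadh=119. Lahore (327) − Riyadh (119) = 208.

208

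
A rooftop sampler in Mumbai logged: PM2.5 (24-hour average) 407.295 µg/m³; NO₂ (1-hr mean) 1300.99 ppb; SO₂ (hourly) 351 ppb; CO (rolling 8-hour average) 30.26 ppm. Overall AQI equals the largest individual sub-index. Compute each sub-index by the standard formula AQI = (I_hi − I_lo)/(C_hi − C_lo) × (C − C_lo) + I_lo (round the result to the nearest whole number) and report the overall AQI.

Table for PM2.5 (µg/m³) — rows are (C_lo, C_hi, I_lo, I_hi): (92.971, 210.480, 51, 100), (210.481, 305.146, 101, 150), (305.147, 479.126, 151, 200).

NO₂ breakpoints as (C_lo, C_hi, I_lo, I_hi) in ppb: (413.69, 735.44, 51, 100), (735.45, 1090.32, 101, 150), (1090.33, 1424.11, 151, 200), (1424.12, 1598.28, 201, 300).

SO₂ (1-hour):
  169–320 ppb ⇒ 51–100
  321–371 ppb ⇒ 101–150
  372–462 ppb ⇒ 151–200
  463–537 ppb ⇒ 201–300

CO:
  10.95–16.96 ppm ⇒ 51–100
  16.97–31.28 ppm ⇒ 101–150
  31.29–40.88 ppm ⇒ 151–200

182

PM2.5: row 305.147–479.126 (AQI 151–200). (200−151)·(407.295−305.147)/(479.126−305.147) + 151 = 49·102.148/173.979 + 151 ≈ 179.77 → 180.
NO₂: 1300.99 lies in 1090.33–1424.11, so I_lo=151, I_hi=200, C_lo=1090.33, C_hi=1424.11.
(200−151)/(1424.11−1090.33) × (1300.99−1090.33) + 151 = 49/333.78 × 210.66 + 151 ≈ 181.93 → 182.
SO₂: row 321–371 (AQI 101–150). (150−101)·(351−321)/(371−321) + 101 = 49·30/50 + 101 ≈ 130.40 → 130.
CO: 30.26 lies in 16.97–31.28, so I_lo=101, I_hi=150, C_lo=16.97, C_hi=31.28.
(150−101)/(31.28−16.97) × (30.26−16.97) + 101 = 49/14.31 × 13.29 + 101 ≈ 146.51 → 147.
Sub-indices: PM2.5→180, NO₂→182, SO₂→130, CO→147. Overall AQI = max = 182; dominant pollutant is NO₂.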